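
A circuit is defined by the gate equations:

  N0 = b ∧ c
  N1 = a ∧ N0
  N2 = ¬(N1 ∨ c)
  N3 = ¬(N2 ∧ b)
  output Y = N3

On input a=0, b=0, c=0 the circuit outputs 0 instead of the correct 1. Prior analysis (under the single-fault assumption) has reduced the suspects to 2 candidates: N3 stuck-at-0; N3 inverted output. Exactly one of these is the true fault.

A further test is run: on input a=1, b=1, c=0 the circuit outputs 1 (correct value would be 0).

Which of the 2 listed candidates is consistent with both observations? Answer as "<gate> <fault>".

N3 inverted output

Evaluate each candidate on input a=1, b=1, c=0:
  N3 stuck-at-0: N0=0, N1=0, N2=1, N3=0 [stuck-at-0] → 0 — eliminated
  N3 inverted output: N0=0, N1=0, N2=1, N3=1 [inverted output] → 1 — matches
Only N3 inverted output reproduces the observed 1.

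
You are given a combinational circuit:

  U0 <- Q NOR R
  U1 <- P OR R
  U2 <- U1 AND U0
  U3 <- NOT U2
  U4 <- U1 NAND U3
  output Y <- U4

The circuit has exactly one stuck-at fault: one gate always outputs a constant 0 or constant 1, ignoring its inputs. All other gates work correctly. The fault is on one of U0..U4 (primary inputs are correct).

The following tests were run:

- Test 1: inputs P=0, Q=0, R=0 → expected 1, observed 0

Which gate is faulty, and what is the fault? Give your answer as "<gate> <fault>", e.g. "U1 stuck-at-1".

Fault-free values for test 1 (P=0, Q=0, R=0): U0=1, U1=0, U2=0, U3=1, U4=1, giving Y=1. Observed 0.
Test 1: faults giving observed 0 are {U4 stuck-at-0}.
Only U4 stuck-at-0 is consistent with every test.

U4 stuck-at-0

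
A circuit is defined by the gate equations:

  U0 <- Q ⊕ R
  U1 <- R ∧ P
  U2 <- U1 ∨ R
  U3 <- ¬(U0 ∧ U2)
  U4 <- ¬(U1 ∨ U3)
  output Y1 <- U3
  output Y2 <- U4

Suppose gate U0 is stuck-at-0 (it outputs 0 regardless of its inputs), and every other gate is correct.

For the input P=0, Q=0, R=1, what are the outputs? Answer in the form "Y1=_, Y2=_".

Propagate with U0 forced: U0=0 [stuck-at-0], U1=0, U2=1, U3=1, U4=0.
So the outputs are Y1=1, Y2=0. (Without the fault they would be Y1=0, Y2=1.)

Y1=1, Y2=0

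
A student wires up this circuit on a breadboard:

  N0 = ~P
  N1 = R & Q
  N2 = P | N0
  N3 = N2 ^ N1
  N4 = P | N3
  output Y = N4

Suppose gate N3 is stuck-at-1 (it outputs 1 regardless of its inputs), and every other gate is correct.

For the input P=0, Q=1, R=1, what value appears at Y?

1

Propagate with N3 forced: N0=1, N1=1, N2=1, N3=1 [stuck-at-1], N4=1.
So Y = 1. (Without the fault it would be 0.)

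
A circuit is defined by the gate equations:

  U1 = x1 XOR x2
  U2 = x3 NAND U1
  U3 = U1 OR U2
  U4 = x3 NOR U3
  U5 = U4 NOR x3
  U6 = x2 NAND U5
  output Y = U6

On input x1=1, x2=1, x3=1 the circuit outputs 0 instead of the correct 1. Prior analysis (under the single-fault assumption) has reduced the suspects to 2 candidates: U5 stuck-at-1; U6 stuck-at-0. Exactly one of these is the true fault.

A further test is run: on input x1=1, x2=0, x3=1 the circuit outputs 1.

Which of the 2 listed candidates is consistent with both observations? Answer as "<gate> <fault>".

Evaluate each candidate on input x1=1, x2=0, x3=1:
  U5 stuck-at-1: U1=1, U2=0, U3=1, U4=0, U5=1 [stuck-at-1], U6=1 → 1 — matches
  U6 stuck-at-0: U1=1, U2=0, U3=1, U4=0, U5=0, U6=0 [stuck-at-0] → 0 — eliminated
Only U5 stuck-at-1 reproduces the observed 1.

U5 stuck-at-1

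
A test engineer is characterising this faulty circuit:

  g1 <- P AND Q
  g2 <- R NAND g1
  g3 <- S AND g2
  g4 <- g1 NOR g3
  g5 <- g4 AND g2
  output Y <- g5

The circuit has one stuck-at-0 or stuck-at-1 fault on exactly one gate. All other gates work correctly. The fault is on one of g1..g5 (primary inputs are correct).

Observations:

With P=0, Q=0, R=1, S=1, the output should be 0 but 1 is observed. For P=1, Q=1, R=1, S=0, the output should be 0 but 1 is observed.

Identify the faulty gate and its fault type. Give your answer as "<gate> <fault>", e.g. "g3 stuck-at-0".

Fault-free values for test 1 (P=0, Q=0, R=1, S=1): g1=0, g2=1, g3=1, g4=0, g5=0, giving Y=0. Observed 1.
Test 1: faults giving observed 1 are {g3 stuck-at-0, g4 stuck-at-1, g5 stuck-at-1}.
Test 2 (P=1, Q=1, R=1, S=0): fault-free g1=1, g2=0, g3=0, g4=0, g5=0 → 0; observed 1. Eliminates g3 stuck-at-0, g4 stuck-at-1.
Only g5 stuck-at-1 is consistent with every test.

g5 stuck-at-1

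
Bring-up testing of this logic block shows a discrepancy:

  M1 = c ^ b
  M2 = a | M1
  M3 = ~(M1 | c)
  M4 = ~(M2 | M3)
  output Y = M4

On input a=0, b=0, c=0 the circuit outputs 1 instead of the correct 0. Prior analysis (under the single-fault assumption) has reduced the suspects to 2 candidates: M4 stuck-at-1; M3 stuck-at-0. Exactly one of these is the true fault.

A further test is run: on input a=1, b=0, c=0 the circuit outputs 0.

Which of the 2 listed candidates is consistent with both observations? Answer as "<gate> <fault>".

Evaluate each candidate on input a=1, b=0, c=0:
  M4 stuck-at-1: M1=0, M2=1, M3=1, M4=1 [stuck-at-1] → 1 — eliminated
  M3 stuck-at-0: M1=0, M2=1, M3=0 [stuck-at-0], M4=0 → 0 — matches
Only M3 stuck-at-0 reproduces the observed 0.

M3 stuck-at-0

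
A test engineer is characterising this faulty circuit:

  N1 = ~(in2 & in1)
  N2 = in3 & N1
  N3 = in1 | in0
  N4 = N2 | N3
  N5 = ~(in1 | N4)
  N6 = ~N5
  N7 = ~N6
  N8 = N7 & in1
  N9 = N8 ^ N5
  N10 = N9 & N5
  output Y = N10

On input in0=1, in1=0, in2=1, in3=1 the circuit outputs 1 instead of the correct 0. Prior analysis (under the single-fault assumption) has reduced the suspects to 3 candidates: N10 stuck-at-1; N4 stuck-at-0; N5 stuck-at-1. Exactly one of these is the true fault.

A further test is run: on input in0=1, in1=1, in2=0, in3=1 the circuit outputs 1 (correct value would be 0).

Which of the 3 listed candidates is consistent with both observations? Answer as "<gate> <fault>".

N10 stuck-at-1

Evaluate each candidate on input in0=1, in1=1, in2=0, in3=1:
  N10 stuck-at-1: N1=1, N2=1, N3=1, N4=1, N5=0, N6=1, N7=0, N8=0, N9=0, N10=1 [stuck-at-1] → 1 — matches
  N4 stuck-at-0: N1=1, N2=1, N3=1, N4=0 [stuck-at-0], N5=0, N6=1, N7=0, N8=0, N9=0, N10=0 → 0 — eliminated
  N5 stuck-at-1: N1=1, N2=1, N3=1, N4=1, N5=1 [stuck-at-1], N6=0, N7=1, N8=1, N9=0, N10=0 → 0 — eliminated
Only N10 stuck-at-1 reproduces the observed 1.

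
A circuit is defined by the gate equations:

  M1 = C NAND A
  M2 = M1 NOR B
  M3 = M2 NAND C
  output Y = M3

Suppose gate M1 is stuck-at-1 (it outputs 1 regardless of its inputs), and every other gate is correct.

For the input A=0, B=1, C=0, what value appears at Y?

Propagate with M1 forced: M1=1 [stuck-at-1], M2=0, M3=1.
So Y = 1. (Same as the fault-free value — the fault is masked on this input.)

1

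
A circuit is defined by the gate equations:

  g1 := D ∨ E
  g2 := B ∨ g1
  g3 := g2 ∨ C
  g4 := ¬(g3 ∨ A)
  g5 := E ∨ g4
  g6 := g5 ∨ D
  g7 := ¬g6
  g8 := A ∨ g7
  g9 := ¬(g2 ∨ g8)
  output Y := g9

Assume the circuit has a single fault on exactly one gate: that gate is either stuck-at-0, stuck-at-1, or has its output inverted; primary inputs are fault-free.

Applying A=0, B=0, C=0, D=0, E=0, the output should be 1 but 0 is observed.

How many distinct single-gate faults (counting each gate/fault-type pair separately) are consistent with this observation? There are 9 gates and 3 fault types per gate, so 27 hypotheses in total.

Fault-free: g1=0, g2=0, g3=0, g4=1, g5=1, g6=1, g7=0, g8=0, g9=1 → 1. Observed 0.
  g1: stuck-at-1, inverted output ✓; others ✗
  g2: stuck-at-1, inverted output ✓; others ✗
  g3: stuck-at-1, inverted output ✓; others ✗
  g4: stuck-at-0, inverted output ✓; others ✗
  g5: stuck-at-0, inverted output ✓; others ✗
  g6: stuck-at-0, inverted output ✓; others ✗
  g7: stuck-at-1, inverted output ✓; others ✗
  g8: stuck-at-1, inverted output ✓; others ✗
  g9: stuck-at-0, inverted output ✓; others ✗
Consistent faults: {g1 stuck-at-1, g1 inverted output, g2 stuck-at-1, g2 inverted output, g3 stuck-at-1, g3 inverted output, g4 stuck-at-0, g4 inverted output, g5 stuck-at-0, g5 inverted output, g6 stuck-at-0, g6 inverted output, g7 stuck-at-1, g7 inverted output, g8 stuck-at-1, g8 inverted output, g9 stuck-at-0, g9 inverted output} — 18 in all.

18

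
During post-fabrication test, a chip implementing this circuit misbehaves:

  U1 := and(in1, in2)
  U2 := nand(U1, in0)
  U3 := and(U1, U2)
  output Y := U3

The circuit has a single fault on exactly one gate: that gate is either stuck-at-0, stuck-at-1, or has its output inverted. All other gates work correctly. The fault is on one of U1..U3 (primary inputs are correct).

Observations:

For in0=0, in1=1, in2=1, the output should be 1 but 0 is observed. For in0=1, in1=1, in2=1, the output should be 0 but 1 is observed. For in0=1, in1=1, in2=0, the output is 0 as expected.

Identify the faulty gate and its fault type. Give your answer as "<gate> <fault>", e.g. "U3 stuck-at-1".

Fault-free values for test 1 (in0=0, in1=1, in2=1): U1=1, U2=1, U3=1, giving Y=1. Observed 0.
Test 1: faults giving observed 0 are {U1 stuck-at-0, U1 inverted output, U2 stuck-at-0, U2 inverted output, U3 stuck-at-0, U3 inverted output}.
Test 2 (in0=1, in1=1, in2=1): fault-free U1=1, U2=0, U3=0 → 0; observed 1. Eliminates U1 stuck-at-0, U1 inverted output, U2 stuck-at-0, U3 stuck-at-0.
Test 3 (in0=1, in1=1, in2=0): fault-free U1=0, U2=1, U3=0 → 0; observed 0. Eliminates U3 inverted output.
Only U2 inverted output is consistent with every test.

U2 inverted output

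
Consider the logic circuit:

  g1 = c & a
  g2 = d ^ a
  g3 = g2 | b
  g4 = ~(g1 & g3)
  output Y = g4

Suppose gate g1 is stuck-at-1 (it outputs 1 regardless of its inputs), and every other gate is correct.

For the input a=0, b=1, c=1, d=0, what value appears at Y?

Propagate with g1 forced: g1=1 [stuck-at-1], g2=0, g3=1, g4=0.
So Y = 0. (Without the fault it would be 1.)

0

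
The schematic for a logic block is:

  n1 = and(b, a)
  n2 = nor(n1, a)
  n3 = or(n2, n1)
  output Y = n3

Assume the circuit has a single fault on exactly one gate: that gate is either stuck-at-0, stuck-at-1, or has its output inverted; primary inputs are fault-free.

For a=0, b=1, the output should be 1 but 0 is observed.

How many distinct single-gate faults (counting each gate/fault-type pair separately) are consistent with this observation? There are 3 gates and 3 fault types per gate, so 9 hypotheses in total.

4

Fault-free: n1=0, n2=1, n3=1 → 1. Observed 0.
  n1 stuck-at-0: output 1 ✗
  n1 stuck-at-1: output 1 ✗
  n1 inverted output: output 1 ✗
  n2 stuck-at-0: output 0 ✓
  n2 stuck-at-1: output 1 ✗
  n2 inverted output: output 0 ✓
  n3 stuck-at-0: output 0 ✓
  n3 stuck-at-1: output 1 ✗
  n3 inverted output: output 0 ✓
Consistent faults: {n2 stuck-at-0, n2 inverted output, n3 stuck-at-0, n3 inverted output} — 4 in all.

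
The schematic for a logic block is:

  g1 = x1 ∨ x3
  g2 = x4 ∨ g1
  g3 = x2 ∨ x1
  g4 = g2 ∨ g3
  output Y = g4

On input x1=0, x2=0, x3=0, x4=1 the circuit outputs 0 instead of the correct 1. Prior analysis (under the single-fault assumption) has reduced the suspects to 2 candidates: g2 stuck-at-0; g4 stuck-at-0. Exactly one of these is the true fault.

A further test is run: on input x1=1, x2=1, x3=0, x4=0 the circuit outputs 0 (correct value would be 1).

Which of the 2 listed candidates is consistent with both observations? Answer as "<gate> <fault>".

Evaluate each candidate on input x1=1, x2=1, x3=0, x4=0:
  g2 stuck-at-0: g1=1, g2=0 [stuck-at-0], g3=1, g4=1 → 1 — eliminated
  g4 stuck-at-0: g1=1, g2=1, g3=1, g4=0 [stuck-at-0] → 0 — matches
Only g4 stuck-at-0 reproduces the observed 0.

g4 stuck-at-0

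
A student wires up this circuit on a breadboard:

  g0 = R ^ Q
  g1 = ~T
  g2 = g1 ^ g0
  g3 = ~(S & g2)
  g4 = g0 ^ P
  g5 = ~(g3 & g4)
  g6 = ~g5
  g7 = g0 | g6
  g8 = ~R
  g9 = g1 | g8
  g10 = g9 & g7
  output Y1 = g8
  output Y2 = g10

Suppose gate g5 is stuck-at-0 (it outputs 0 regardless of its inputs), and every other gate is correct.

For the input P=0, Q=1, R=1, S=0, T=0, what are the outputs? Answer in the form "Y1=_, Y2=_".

Y1=0, Y2=1

Propagate with g5 forced: g0=0, g1=1, g2=1, g3=1, g4=0, g5=0 [stuck-at-0], g6=1, g7=1, g8=0, g9=1, g10=1.
So the outputs are Y1=0, Y2=1. (Without the fault they would be Y1=0, Y2=0.)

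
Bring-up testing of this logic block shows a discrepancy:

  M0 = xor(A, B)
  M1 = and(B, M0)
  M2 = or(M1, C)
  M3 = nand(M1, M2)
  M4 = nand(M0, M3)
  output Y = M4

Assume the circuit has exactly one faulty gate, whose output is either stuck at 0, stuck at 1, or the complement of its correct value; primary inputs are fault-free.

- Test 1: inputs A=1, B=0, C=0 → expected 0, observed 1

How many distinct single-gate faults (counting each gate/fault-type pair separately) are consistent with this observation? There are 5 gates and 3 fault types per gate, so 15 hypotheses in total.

8

Fault-free: M0=1, M1=0, M2=0, M3=1, M4=0 → 0. Observed 1.
  M0: stuck-at-0, inverted output ✓; others ✗
  M1: stuck-at-1, inverted output ✓; others ✗
  M2: none of the 3 fault types match ✗
  M3: stuck-at-0, inverted output ✓; others ✗
  M4: stuck-at-1, inverted output ✓; others ✗
Consistent faults: {M0 stuck-at-0, M0 inverted output, M1 stuck-at-1, M1 inverted output, M3 stuck-at-0, M3 inverted output, M4 stuck-at-1, M4 inverted output} — 8 in all.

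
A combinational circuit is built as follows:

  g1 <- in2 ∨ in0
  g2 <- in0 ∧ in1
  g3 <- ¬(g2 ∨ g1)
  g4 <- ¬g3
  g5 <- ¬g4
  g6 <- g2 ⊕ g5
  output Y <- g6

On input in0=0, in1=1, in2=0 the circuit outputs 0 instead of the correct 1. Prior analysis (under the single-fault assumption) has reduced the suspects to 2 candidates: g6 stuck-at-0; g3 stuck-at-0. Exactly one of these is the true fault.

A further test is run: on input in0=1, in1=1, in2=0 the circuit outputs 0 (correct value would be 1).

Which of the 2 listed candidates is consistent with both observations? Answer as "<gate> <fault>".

g6 stuck-at-0

Evaluate each candidate on input in0=1, in1=1, in2=0:
  g6 stuck-at-0: g1=1, g2=1, g3=0, g4=1, g5=0, g6=0 [stuck-at-0] → 0 — matches
  g3 stuck-at-0: g1=1, g2=1, g3=0 [stuck-at-0], g4=1, g5=0, g6=1 → 1 — eliminated
Only g6 stuck-at-0 reproduces the observed 0.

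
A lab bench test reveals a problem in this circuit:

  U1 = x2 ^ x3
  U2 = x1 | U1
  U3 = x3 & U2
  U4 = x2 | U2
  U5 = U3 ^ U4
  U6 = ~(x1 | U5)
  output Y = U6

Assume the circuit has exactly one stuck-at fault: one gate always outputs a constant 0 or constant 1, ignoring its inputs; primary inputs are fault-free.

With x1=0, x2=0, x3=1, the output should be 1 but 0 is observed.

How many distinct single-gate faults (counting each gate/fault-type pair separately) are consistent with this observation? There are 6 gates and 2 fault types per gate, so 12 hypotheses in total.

Fault-free: U1=1, U2=1, U3=1, U4=1, U5=0, U6=1 → 1. Observed 0.
  U1 stuck-at-0: output 1 ✗
  U1 stuck-at-1: output 1 ✗
  U2 stuck-at-0: output 1 ✗
  U2 stuck-at-1: output 1 ✗
  U3 stuck-at-0: output 0 ✓
  U3 stuck-at-1: output 1 ✗
  U4 stuck-at-0: output 0 ✓
  U4 stuck-at-1: output 1 ✗
  U5 stuck-at-0: output 1 ✗
  U5 stuck-at-1: output 0 ✓
  U6 stuck-at-0: output 0 ✓
  U6 stuck-at-1: output 1 ✗
Consistent faults: {U3 stuck-at-0, U4 stuck-at-0, U5 stuck-at-1, U6 stuck-at-0} — 4 in all.

4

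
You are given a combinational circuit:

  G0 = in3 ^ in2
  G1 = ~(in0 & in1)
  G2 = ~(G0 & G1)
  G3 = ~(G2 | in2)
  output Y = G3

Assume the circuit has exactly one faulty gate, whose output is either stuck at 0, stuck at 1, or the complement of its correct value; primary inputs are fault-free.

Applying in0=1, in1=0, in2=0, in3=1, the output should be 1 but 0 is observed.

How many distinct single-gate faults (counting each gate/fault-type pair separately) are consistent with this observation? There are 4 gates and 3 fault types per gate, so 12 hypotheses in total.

Fault-free: G0=1, G1=1, G2=0, G3=1 → 1. Observed 0.
  G0 stuck-at-0: output 0 ✓
  G0 stuck-at-1: output 1 ✗
  G0 inverted output: output 0 ✓
  G1 stuck-at-0: output 0 ✓
  G1 stuck-at-1: output 1 ✗
  G1 inverted output: output 0 ✓
  G2 stuck-at-0: output 1 ✗
  G2 stuck-at-1: output 0 ✓
  G2 inverted output: output 0 ✓
  G3 stuck-at-0: output 0 ✓
  G3 stuck-at-1: output 1 ✗
  G3 inverted output: output 0 ✓
Consistent faults: {G0 stuck-at-0, G0 inverted output, G1 stuck-at-0, G1 inverted output, G2 stuck-at-1, G2 inverted output, G3 stuck-at-0, G3 inverted output} — 8 in all.

8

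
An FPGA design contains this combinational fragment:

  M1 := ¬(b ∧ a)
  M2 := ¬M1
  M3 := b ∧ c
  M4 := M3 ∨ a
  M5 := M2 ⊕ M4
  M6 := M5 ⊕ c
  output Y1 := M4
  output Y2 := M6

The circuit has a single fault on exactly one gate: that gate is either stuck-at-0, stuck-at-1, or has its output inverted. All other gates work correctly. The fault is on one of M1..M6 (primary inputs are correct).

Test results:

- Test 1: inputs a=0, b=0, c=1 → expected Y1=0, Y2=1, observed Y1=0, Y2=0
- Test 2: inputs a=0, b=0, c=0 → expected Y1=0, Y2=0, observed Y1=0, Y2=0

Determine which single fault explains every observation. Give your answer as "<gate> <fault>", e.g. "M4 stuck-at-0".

M6 stuck-at-0

Fault-free values for test 1 (a=0, b=0, c=1): M1=1, M2=0, M3=0, M4=0, M5=0, M6=1, giving Y1=0, Y2=1. Observed Y1=0, Y2=0.
Test 1: faults giving observed Y1=0, Y2=0 are {M1 stuck-at-0, M1 inverted output, M2 stuck-at-1, M2 inverted output, M5 stuck-at-1, M5 inverted output, M6 stuck-at-0, M6 inverted output}.
Test 2 (a=0, b=0, c=0): fault-free M1=1, M2=0, M3=0, M4=0, M5=0, M6=0 → Y1=0, Y2=0; observed Y1=0, Y2=0. Eliminates M1 stuck-at-0, M1 inverted output, M2 stuck-at-1, M2 inverted output, M5 stuck-at-1, M5 inverted output, M6 inverted output.
Only M6 stuck-at-0 is consistent with every test.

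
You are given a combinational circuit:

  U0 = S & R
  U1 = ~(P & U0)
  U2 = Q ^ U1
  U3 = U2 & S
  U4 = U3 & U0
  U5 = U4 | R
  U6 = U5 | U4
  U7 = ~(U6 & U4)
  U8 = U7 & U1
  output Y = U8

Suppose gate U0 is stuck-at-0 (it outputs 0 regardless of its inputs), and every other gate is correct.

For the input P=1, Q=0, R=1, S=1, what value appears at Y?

Propagate with U0 forced: U0=0 [stuck-at-0], U1=1, U2=1, U3=1, U4=0, U5=1, U6=1, U7=1, U8=1.
So Y = 1. (Without the fault it would be 0.)

1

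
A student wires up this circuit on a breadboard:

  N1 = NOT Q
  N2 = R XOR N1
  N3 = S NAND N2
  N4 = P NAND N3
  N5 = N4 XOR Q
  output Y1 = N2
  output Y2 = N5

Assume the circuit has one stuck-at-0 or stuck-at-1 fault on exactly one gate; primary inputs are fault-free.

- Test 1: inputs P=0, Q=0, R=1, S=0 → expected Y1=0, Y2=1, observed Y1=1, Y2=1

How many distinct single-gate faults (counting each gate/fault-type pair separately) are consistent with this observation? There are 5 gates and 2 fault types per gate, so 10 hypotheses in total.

Fault-free: N1=1, N2=0, N3=1, N4=1, N5=1 → Y1=0, Y2=1. Observed Y1=1, Y2=1.
  N1 stuck-at-0: output Y1=1, Y2=1 ✓
  N1 stuck-at-1: output Y1=0, Y2=1 ✗
  N2 stuck-at-0: output Y1=0, Y2=1 ✗
  N2 stuck-at-1: output Y1=1, Y2=1 ✓
  N3 stuck-at-0: output Y1=0, Y2=1 ✗
  N3 stuck-at-1: output Y1=0, Y2=1 ✗
  N4 stuck-at-0: output Y1=0, Y2=0 ✗
  N4 stuck-at-1: output Y1=0, Y2=1 ✗
  N5 stuck-at-0: output Y1=0, Y2=0 ✗
  N5 stuck-at-1: output Y1=0, Y2=1 ✗
Consistent faults: {N1 stuck-at-0, N2 stuck-at-1} — 2 in all.

2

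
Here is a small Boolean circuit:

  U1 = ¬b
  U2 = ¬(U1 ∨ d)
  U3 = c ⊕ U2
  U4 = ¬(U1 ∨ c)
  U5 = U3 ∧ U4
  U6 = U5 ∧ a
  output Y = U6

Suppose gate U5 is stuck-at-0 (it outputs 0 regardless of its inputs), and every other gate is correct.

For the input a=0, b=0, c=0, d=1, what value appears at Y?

Propagate with U5 forced: U1=1, U2=0, U3=0, U4=0, U5=0 [stuck-at-0], U6=0.
So Y = 0. (Same as the fault-free value — the fault is masked on this input.)

0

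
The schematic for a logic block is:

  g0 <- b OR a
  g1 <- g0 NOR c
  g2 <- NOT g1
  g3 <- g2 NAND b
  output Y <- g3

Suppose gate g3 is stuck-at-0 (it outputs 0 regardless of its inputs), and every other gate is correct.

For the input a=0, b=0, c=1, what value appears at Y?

0

Propagate with g3 forced: g0=0, g1=0, g2=1, g3=0 [stuck-at-0].
So Y = 0. (Without the fault it would be 1.)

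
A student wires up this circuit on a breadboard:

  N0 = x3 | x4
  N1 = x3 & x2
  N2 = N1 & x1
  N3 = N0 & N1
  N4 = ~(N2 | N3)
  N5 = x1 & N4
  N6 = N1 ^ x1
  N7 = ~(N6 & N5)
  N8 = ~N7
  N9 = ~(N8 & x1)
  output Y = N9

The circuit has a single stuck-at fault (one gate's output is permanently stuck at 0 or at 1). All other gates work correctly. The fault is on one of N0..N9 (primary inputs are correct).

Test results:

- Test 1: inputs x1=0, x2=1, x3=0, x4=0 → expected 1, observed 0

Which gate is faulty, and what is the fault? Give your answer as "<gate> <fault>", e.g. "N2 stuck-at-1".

Fault-free values for test 1 (x1=0, x2=1, x3=0, x4=0): N0=0, N1=0, N2=0, N3=0, N4=1, N5=0, N6=0, N7=1, N8=0, N9=1, giving Y=1. Observed 0.
Test 1: faults giving observed 0 are {N9 stuck-at-0}.
Only N9 stuck-at-0 is consistent with every test.

N9 stuck-at-0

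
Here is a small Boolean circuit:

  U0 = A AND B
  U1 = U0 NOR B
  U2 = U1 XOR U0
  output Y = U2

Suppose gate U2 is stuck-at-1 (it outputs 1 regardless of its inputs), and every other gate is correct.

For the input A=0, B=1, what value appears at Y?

1

Propagate with U2 forced: U0=0, U1=0, U2=1 [stuck-at-1].
So Y = 1. (Without the fault it would be 0.)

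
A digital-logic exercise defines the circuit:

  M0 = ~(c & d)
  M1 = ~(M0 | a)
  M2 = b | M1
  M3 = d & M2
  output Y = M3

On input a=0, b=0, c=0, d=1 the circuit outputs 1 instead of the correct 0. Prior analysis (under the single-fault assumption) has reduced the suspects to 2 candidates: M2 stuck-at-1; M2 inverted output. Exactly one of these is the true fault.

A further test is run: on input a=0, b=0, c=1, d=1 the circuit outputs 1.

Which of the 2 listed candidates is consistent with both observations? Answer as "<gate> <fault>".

M2 stuck-at-1

Evaluate each candidate on input a=0, b=0, c=1, d=1:
  M2 stuck-at-1: M0=0, M1=1, M2=1 [stuck-at-1], M3=1 → 1 — matches
  M2 inverted output: M0=0, M1=1, M2=0 [inverted output], M3=0 → 0 — eliminated
Only M2 stuck-at-1 reproduces the observed 1.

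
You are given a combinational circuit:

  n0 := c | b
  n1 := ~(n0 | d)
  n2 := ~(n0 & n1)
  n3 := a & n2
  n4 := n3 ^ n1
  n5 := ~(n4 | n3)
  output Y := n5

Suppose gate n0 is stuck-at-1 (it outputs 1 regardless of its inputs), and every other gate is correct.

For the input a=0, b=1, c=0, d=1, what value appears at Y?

1

Propagate with n0 forced: n0=1 [stuck-at-1], n1=0, n2=1, n3=0, n4=0, n5=1.
So Y = 1. (Same as the fault-free value — the fault is masked on this input.)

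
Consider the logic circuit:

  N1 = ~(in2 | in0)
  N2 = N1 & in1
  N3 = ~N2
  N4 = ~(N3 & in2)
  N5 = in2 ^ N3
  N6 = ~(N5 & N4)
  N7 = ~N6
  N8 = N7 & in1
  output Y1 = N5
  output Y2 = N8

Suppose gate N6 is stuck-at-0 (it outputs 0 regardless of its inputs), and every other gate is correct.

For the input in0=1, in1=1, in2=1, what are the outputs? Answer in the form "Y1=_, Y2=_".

Propagate with N6 forced: N1=0, N2=0, N3=1, N4=0, N5=0, N6=0 [stuck-at-0], N7=1, N8=1.
So the outputs are Y1=0, Y2=1. (Without the fault they would be Y1=0, Y2=0.)

Y1=0, Y2=1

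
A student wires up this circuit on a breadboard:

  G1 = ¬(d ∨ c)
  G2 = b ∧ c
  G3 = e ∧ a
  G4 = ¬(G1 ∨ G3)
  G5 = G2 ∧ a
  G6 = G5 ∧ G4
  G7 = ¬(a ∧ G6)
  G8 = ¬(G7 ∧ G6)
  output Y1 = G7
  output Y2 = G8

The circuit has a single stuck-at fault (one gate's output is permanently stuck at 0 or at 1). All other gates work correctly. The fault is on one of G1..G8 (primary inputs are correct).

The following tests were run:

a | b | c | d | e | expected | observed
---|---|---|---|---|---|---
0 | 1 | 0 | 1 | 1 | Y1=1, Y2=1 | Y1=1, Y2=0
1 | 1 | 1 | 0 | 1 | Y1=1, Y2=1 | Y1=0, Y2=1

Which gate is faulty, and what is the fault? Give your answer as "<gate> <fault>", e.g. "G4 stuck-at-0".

G6 stuck-at-1

Fault-free values for test 1 (a=0, b=1, c=0, d=1, e=1): G1=0, G2=0, G3=0, G4=1, G5=0, G6=0, G7=1, G8=1, giving Y1=1, Y2=1. Observed Y1=1, Y2=0.
Test 1: faults giving observed Y1=1, Y2=0 are {G5 stuck-at-1, G6 stuck-at-1, G8 stuck-at-0}.
Test 2 (a=1, b=1, c=1, d=0, e=1): fault-free G1=0, G2=1, G3=1, G4=0, G5=1, G6=0, G7=1, G8=1 → Y1=1, Y2=1; observed Y1=0, Y2=1. Eliminates G5 stuck-at-1, G8 stuck-at-0.
Only G6 stuck-at-1 is consistent with every test.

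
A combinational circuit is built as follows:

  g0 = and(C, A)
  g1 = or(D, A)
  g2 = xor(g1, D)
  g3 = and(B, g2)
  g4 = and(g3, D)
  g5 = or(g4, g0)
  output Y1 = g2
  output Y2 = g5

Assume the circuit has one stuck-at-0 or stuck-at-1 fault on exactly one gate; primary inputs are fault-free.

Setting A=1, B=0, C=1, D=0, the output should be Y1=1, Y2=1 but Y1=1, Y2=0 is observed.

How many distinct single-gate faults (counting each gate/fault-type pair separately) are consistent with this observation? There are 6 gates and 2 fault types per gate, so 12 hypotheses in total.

2

Fault-free: g0=1, g1=1, g2=1, g3=0, g4=0, g5=1 → Y1=1, Y2=1. Observed Y1=1, Y2=0.
  g0 stuck-at-0: output Y1=1, Y2=0 ✓
  g0 stuck-at-1: output Y1=1, Y2=1 ✗
  g1 stuck-at-0: output Y1=0, Y2=1 ✗
  g1 stuck-at-1: output Y1=1, Y2=1 ✗
  g2 stuck-at-0: output Y1=0, Y2=1 ✗
  g2 stuck-at-1: output Y1=1, Y2=1 ✗
  g3 stuck-at-0: output Y1=1, Y2=1 ✗
  g3 stuck-at-1: output Y1=1, Y2=1 ✗
  g4 stuck-at-0: output Y1=1, Y2=1 ✗
  g4 stuck-at-1: output Y1=1, Y2=1 ✗
  g5 stuck-at-0: output Y1=1, Y2=0 ✓
  g5 stuck-at-1: output Y1=1, Y2=1 ✗
Consistent faults: {g0 stuck-at-0, g5 stuck-at-0} — 2 in all.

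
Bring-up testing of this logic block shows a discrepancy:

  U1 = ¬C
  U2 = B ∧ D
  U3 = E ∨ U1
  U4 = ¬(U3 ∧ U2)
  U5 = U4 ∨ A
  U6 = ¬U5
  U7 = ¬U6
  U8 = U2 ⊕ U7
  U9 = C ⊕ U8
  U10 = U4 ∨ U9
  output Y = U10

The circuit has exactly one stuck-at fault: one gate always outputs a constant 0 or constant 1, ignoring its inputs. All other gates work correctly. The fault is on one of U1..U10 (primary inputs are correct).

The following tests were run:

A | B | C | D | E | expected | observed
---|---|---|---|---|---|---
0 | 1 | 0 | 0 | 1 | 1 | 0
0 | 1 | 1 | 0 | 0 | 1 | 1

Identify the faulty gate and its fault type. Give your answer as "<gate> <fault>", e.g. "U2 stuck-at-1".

U4 stuck-at-0

Fault-free values for test 1 (A=0, B=1, C=0, D=0, E=1): U1=1, U2=0, U3=1, U4=1, U5=1, U6=0, U7=1, U8=1, U9=1, U10=1, giving Y=1. Observed 0.
Test 1: faults giving observed 0 are {U4 stuck-at-0, U10 stuck-at-0}.
Test 2 (A=0, B=1, C=1, D=0, E=0): fault-free U1=0, U2=0, U3=0, U4=1, U5=1, U6=0, U7=1, U8=1, U9=0, U10=1 → 1; observed 1. Eliminates U10 stuck-at-0.
Only U4 stuck-at-0 is consistent with every test.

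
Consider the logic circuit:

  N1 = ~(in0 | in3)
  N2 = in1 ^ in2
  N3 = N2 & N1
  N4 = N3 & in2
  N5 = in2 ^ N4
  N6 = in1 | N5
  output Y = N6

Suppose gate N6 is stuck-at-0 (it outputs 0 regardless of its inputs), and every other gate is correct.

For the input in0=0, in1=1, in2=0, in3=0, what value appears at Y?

0

Propagate with N6 forced: N1=1, N2=1, N3=1, N4=0, N5=0, N6=0 [stuck-at-0].
So Y = 0. (Without the fault it would be 1.)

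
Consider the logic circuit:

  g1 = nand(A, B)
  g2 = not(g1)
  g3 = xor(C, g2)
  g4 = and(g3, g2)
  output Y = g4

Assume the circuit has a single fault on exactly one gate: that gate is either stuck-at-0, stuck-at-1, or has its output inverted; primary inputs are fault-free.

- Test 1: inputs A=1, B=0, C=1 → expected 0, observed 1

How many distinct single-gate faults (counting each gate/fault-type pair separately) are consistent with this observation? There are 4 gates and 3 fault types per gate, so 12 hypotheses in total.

2

Fault-free: g1=1, g2=0, g3=1, g4=0 → 0. Observed 1.
  g1 stuck-at-0: output 0 ✗
  g1 stuck-at-1: output 0 ✗
  g1 inverted output: output 0 ✗
  g2 stuck-at-0: output 0 ✗
  g2 stuck-at-1: output 0 ✗
  g2 inverted output: output 0 ✗
  g3 stuck-at-0: output 0 ✗
  g3 stuck-at-1: output 0 ✗
  g3 inverted output: output 0 ✗
  g4 stuck-at-0: output 0 ✗
  g4 stuck-at-1: output 1 ✓
  g4 inverted output: output 1 ✓
Consistent faults: {g4 stuck-at-1, g4 inverted output} — 2 in all.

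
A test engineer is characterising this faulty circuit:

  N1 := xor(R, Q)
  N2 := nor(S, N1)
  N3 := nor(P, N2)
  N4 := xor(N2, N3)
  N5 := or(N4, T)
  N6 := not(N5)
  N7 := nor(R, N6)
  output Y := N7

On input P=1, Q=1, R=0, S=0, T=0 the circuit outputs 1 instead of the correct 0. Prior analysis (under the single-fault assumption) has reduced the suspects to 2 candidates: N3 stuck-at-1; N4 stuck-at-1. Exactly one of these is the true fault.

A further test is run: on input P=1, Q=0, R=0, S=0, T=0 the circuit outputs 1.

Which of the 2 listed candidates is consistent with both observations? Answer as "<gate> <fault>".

N4 stuck-at-1

Evaluate each candidate on input P=1, Q=0, R=0, S=0, T=0:
  N3 stuck-at-1: N1=0, N2=1, N3=1 [stuck-at-1], N4=0, N5=0, N6=1, N7=0 → 0 — eliminated
  N4 stuck-at-1: N1=0, N2=1, N3=0, N4=1 [stuck-at-1], N5=1, N6=0, N7=1 → 1 — matches
Only N4 stuck-at-1 reproduces the observed 1.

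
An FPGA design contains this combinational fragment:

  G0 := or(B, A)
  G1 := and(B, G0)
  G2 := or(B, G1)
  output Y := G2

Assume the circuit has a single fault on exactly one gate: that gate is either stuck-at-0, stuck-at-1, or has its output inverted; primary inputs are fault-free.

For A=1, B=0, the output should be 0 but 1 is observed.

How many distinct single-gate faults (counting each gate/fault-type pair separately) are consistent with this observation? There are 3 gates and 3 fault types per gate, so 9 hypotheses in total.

4

Fault-free: G0=1, G1=0, G2=0 → 0. Observed 1.
  G0 stuck-at-0: output 0 ✗
  G0 stuck-at-1: output 0 ✗
  G0 inverted output: output 0 ✗
  G1 stuck-at-0: output 0 ✗
  G1 stuck-at-1: output 1 ✓
  G1 inverted output: output 1 ✓
  G2 stuck-at-0: output 0 ✗
  G2 stuck-at-1: output 1 ✓
  G2 inverted output: output 1 ✓
Consistent faults: {G1 stuck-at-1, G1 inverted output, G2 stuck-at-1, G2 inverted output} — 4 in all.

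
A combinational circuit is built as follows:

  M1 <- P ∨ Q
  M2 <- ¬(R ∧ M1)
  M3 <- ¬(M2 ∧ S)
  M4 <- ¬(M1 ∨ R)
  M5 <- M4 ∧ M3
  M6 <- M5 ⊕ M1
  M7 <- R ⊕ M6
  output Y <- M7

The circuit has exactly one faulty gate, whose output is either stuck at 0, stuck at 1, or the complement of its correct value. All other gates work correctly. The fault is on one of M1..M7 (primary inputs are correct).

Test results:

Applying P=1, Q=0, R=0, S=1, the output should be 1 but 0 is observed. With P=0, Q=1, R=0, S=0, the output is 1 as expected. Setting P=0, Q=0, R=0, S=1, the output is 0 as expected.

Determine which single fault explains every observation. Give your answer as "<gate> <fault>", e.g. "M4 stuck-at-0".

M1 stuck-at-0

Fault-free values for test 1 (P=1, Q=0, R=0, S=1): M1=1, M2=1, M3=0, M4=0, M5=0, M6=1, M7=1, giving Y=1. Observed 0.
Test 1: faults giving observed 0 are {M1 stuck-at-0, M1 inverted output, M5 stuck-at-1, M5 inverted output, M6 stuck-at-0, M6 inverted output, M7 stuck-at-0, M7 inverted output}.
Test 2 (P=0, Q=1, R=0, S=0): fault-free M1=1, M2=1, M3=1, M4=0, M5=0, M6=1, M7=1 → 1; observed 1. Eliminates M5 stuck-at-1, M5 inverted output, M6 stuck-at-0, M6 inverted output, M7 stuck-at-0, M7 inverted output.
Test 3 (P=0, Q=0, R=0, S=1): fault-free M1=0, M2=1, M3=0, M4=1, M5=0, M6=0, M7=0 → 0; observed 0. Eliminates M1 inverted output.
Only M1 stuck-at-0 is consistent with every test.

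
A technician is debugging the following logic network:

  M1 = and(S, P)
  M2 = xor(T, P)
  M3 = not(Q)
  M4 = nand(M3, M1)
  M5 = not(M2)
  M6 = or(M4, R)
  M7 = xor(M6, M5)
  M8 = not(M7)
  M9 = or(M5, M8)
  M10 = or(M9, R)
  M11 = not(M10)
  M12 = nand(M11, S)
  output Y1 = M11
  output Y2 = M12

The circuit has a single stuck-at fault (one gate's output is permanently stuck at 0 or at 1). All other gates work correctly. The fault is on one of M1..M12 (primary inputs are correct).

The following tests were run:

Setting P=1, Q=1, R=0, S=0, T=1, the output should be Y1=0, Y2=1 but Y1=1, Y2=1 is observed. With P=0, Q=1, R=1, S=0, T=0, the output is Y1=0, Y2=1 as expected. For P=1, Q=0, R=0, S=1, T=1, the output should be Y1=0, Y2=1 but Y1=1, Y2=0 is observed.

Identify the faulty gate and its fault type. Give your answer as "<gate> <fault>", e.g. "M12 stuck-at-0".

Fault-free values for test 1 (P=1, Q=1, R=0, S=0, T=1): M1=0, M2=0, M3=0, M4=1, M5=1, M6=1, M7=0, M8=1, M9=1, M10=1, M11=0, M12=1, giving Y1=0, Y2=1. Observed Y1=1, Y2=1.
Test 1: faults giving observed Y1=1, Y2=1 are {M2 stuck-at-1, M5 stuck-at-0, M9 stuck-at-0, M10 stuck-at-0, M11 stuck-at-1}.
Test 2 (P=0, Q=1, R=1, S=0, T=0): fault-free M1=0, M2=0, M3=0, M4=1, M5=1, M6=1, M7=0, M8=1, M9=1, M10=1, M11=0, M12=1 → Y1=0, Y2=1; observed Y1=0, Y2=1. Eliminates M10 stuck-at-0, M11 stuck-at-1.
Test 3 (P=1, Q=0, R=0, S=1, T=1): fault-free M1=1, M2=0, M3=1, M4=0, M5=1, M6=0, M7=1, M8=0, M9=1, M10=1, M11=0, M12=1 → Y1=0, Y2=1; observed Y1=1, Y2=0. Eliminates M2 stuck-at-1, M5 stuck-at-0.
Only M9 stuck-at-0 is consistent with every test.

M9 stuck-at-0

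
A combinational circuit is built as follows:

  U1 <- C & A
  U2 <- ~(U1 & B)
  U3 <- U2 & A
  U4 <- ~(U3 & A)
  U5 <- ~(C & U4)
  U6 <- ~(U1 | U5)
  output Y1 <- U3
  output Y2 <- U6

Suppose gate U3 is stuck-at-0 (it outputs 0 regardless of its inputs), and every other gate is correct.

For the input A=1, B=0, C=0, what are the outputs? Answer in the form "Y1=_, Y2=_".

Y1=0, Y2=0

Propagate with U3 forced: U1=0, U2=1, U3=0 [stuck-at-0], U4=1, U5=1, U6=0.
So the outputs are Y1=0, Y2=0. (Without the fault they would be Y1=1, Y2=0.)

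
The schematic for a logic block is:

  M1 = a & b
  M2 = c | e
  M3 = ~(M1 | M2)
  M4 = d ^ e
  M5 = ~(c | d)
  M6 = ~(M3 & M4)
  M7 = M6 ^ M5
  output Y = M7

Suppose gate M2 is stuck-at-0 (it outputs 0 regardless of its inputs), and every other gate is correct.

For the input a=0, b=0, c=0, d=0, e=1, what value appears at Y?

Propagate with M2 forced: M1=0, M2=0 [stuck-at-0], M3=1, M4=1, M5=1, M6=0, M7=1.
So Y = 1. (Without the fault it would be 0.)

1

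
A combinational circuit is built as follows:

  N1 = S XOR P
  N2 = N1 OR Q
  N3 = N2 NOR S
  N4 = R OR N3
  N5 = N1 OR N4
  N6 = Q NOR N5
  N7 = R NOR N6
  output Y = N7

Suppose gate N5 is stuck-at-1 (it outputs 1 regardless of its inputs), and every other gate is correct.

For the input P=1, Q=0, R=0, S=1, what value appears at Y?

1

Propagate with N5 forced: N1=0, N2=0, N3=0, N4=0, N5=1 [stuck-at-1], N6=0, N7=1.
So Y = 1. (Without the fault it would be 0.)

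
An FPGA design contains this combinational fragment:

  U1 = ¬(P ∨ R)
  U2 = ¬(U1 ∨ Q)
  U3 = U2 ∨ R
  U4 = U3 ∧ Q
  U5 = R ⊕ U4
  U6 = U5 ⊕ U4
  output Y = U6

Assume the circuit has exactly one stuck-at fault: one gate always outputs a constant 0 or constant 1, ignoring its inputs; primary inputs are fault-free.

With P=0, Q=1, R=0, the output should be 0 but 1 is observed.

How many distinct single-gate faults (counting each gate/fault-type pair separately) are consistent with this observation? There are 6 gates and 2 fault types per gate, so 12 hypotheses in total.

Fault-free: U1=1, U2=0, U3=0, U4=0, U5=0, U6=0 → 0. Observed 1.
  U1 stuck-at-0: output 0 ✗
  U1 stuck-at-1: output 0 ✗
  U2 stuck-at-0: output 0 ✗
  U2 stuck-at-1: output 0 ✗
  U3 stuck-at-0: output 0 ✗
  U3 stuck-at-1: output 0 ✗
  U4 stuck-at-0: output 0 ✗
  U4 stuck-at-1: output 0 ✗
  U5 stuck-at-0: output 0 ✗
  U5 stuck-at-1: output 1 ✓
  U6 stuck-at-0: output 0 ✗
  U6 stuck-at-1: output 1 ✓
Consistent faults: {U5 stuck-at-1, U6 stuck-at-1} — 2 in all.

2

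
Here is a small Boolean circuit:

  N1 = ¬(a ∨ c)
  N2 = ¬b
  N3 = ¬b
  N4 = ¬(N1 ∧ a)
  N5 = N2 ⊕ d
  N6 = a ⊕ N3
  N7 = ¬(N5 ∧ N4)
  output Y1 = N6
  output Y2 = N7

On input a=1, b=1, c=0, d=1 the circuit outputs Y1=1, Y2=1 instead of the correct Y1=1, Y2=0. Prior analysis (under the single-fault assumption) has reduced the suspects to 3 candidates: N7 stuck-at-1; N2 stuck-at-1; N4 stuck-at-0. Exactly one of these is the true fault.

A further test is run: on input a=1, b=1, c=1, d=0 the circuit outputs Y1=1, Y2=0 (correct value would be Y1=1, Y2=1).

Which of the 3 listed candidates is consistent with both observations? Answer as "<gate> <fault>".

N2 stuck-at-1

Evaluate each candidate on input a=1, b=1, c=1, d=0:
  N7 stuck-at-1: N1=0, N2=0, N3=0, N4=1, N5=0, N6=1, N7=1 [stuck-at-1] → Y1=1, Y2=1 — eliminated
  N2 stuck-at-1: N1=0, N2=1 [stuck-at-1], N3=0, N4=1, N5=1, N6=1, N7=0 → Y1=1, Y2=0 — matches
  N4 stuck-at-0: N1=0, N2=0, N3=0, N4=0 [stuck-at-0], N5=0, N6=1, N7=1 → Y1=1, Y2=1 — eliminated
Only N2 stuck-at-1 reproduces the observed Y1=1, Y2=0.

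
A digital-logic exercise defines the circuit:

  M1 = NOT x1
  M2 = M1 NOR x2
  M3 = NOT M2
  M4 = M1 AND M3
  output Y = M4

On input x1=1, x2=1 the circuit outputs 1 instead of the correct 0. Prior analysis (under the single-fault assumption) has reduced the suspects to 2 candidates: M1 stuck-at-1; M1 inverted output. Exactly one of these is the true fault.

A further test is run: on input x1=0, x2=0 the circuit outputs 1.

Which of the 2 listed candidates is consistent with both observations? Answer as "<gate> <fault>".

M1 stuck-at-1

Evaluate each candidate on input x1=0, x2=0:
  M1 stuck-at-1: M1=1 [stuck-at-1], M2=0, M3=1, M4=1 → 1 — matches
  M1 inverted output: M1=0 [inverted output], M2=1, M3=0, M4=0 → 0 — eliminated
Only M1 stuck-at-1 reproduces the observed 1.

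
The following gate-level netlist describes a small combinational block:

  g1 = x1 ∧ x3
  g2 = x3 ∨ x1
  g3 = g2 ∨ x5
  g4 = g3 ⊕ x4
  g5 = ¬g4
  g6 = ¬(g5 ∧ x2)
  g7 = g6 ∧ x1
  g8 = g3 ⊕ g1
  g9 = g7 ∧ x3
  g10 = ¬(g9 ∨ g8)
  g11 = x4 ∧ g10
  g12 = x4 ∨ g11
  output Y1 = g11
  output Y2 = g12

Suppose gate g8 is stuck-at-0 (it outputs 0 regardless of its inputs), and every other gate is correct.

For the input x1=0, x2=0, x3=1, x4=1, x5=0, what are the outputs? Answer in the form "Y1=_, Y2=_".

Propagate with g8 forced: g1=0, g2=1, g3=1, g4=0, g5=1, g6=1, g7=0, g8=0 [stuck-at-0], g9=0, g10=1, g11=1, g12=1.
So the outputs are Y1=1, Y2=1. (Without the fault they would be Y1=0, Y2=1.)

Y1=1, Y2=1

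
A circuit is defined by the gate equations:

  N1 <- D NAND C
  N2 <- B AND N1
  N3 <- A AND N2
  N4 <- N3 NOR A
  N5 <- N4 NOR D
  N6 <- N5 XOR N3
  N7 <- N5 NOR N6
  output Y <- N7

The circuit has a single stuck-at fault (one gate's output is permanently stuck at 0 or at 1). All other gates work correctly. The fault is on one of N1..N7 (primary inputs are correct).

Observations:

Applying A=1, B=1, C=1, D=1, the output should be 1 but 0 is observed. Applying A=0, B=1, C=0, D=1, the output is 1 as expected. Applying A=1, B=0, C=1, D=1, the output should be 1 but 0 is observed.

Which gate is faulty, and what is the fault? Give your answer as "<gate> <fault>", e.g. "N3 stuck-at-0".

Fault-free values for test 1 (A=1, B=1, C=1, D=1): N1=0, N2=0, N3=0, N4=0, N5=0, N6=0, N7=1, giving Y=1. Observed 0.
Test 1: faults giving observed 0 are {N1 stuck-at-1, N2 stuck-at-1, N3 stuck-at-1, N5 stuck-at-1, N6 stuck-at-1, N7 stuck-at-0}.
Test 2 (A=0, B=1, C=0, D=1): fault-free N1=1, N2=1, N3=0, N4=1, N5=0, N6=0, N7=1 → 1; observed 1. Eliminates N3 stuck-at-1, N5 stuck-at-1, N6 stuck-at-1, N7 stuck-at-0.
Test 3 (A=1, B=0, C=1, D=1): fault-free N1=0, N2=0, N3=0, N4=0, N5=0, N6=0, N7=1 → 1; observed 0. Eliminates N1 stuck-at-1.
Only N2 stuck-at-1 is consistent with every test.

N2 stuck-at-1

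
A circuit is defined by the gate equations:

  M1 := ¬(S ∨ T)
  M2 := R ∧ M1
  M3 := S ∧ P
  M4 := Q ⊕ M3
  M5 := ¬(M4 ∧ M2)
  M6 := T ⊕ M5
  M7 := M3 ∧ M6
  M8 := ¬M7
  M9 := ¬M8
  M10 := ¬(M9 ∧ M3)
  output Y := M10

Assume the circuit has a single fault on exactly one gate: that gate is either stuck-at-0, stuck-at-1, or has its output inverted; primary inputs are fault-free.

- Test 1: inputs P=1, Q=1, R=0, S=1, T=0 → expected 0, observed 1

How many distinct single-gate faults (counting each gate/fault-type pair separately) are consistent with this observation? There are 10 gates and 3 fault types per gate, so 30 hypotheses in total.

14

Fault-free: M1=0, M2=0, M3=1, M4=0, M5=1, M6=1, M7=1, M8=0, M9=1, M10=0 → 0. Observed 1.
  M1: none of the 3 fault types match ✗
  M2: none of the 3 fault types match ✗
  M3: stuck-at-0, inverted output ✓; others ✗
  M4: none of the 3 fault types match ✗
  M5: stuck-at-0, inverted output ✓; others ✗
  M6: stuck-at-0, inverted output ✓; others ✗
  M7: stuck-at-0, inverted output ✓; others ✗
  M8: stuck-at-1, inverted output ✓; others ✗
  M9: stuck-at-0, inverted output ✓; others ✗
  M10: stuck-at-1, inverted output ✓; others ✗
Consistent faults: {M3 stuck-at-0, M3 inverted output, M5 stuck-at-0, M5 inverted output, M6 stuck-at-0, M6 inverted output, M7 stuck-at-0, M7 inverted output, M8 stuck-at-1, M8 inverted output, M9 stuck-at-0, M9 inverted output, M10 stuck-at-1, M10 inverted output} — 14 in all.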